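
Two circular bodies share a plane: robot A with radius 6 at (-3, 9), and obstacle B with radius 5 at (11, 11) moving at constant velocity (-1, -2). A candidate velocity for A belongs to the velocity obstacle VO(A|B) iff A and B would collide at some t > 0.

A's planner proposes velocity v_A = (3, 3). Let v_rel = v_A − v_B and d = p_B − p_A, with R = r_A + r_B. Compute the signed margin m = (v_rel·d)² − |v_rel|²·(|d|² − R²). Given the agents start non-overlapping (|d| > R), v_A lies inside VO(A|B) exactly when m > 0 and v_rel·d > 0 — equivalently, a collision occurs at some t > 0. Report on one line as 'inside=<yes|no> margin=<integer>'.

d = (14, 2),  |d|² = 200;  R = 6+5 = 11,  c = 200−11² = 79
v_rel = (4, 5),  |v_rel|² = 41;  v_rel·d = (4)·(14) + (5)·(2) = 66
41·t² − 132·t + 79 = 0  ⇒  m = 66² − 41·79 = 1117
m = 1117 > 0,  v_rel·d = 66 > 0  ⇒  inside

inside=yes margin=1117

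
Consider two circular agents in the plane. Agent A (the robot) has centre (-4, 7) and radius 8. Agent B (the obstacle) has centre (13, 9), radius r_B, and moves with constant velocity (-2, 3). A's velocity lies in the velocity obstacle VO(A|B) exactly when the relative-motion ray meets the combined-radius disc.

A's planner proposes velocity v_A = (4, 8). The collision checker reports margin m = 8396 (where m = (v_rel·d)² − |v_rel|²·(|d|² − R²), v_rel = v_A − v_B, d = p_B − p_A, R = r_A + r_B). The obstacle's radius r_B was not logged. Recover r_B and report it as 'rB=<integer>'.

m = 8396
d = (17, 2);  v_rel = (6, 5),  |v_rel|² = 61
v_rel×d = (6)·(2) − (5)·(17) = -73
since m = R²·61 − (-73)²:  R² = (5329 + 8396) / 61 = 225
R = √225 = 15  ⇒  r_B = 15 − 8 = 7

rB=7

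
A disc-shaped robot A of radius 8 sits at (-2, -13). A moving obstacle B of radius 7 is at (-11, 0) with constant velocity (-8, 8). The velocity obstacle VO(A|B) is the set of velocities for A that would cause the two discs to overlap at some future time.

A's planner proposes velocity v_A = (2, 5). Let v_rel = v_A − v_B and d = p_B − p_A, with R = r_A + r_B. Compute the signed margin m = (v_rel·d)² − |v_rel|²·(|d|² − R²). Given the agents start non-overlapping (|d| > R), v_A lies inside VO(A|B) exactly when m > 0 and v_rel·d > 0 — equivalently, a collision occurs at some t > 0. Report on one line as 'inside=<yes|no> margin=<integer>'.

d = (-9, 13),  |d|² = 250;  R = 8+7 = 15,  c = 250−15² = 25
v_rel = (10, -3),  |v_rel|² = 109;  v_rel·d = (10)·(-9) + (-3)·(13) = -129
109·t² + 258·t + 25 = 0  ⇒  m = (-129)² − 109·25 = 13916
m = 13916 > 0,  v_rel·d = -129 < 0  ⇒  outside

inside=no margin=13916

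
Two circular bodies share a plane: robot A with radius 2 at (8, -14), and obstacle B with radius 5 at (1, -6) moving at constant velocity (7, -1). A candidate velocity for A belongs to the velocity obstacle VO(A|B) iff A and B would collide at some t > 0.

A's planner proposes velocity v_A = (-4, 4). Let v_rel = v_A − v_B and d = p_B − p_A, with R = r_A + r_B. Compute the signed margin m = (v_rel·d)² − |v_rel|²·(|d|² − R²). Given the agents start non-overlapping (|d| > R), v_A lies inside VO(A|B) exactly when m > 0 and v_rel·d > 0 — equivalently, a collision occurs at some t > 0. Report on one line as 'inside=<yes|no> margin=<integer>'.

d = (-7, 8),  |d|² = 113;  R = 2+5 = 7,  c = 113−7² = 64
v_rel = (-11, 5),  |v_rel|² = 146;  v_rel·d = (-11)·(-7) + (5)·(8) = 117
146·t² − 234·t + 64 = 0  ⇒  m = 117² − 146·64 = 4345
m = 4345 > 0,  v_rel·d = 117 > 0  ⇒  inside

inside=yes margin=4345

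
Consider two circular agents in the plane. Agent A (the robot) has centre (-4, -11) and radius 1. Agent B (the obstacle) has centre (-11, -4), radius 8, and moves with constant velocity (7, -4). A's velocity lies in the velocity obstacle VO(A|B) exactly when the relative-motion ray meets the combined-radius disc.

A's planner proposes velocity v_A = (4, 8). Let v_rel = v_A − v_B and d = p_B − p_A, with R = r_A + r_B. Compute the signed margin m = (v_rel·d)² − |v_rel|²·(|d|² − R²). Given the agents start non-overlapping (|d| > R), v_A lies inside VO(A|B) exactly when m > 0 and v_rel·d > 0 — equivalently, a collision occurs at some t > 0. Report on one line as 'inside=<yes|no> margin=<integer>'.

d = (-7, 7),  |d|² = 98;  R = 1+8 = 9,  c = 98−9² = 17
v_rel = (-3, 12),  |v_rel|² = 153;  v_rel·d = (-3)·(-7) + (12)·(7) = 105
153·t² − 210·t + 17 = 0  ⇒  m = 105² − 153·17 = 8424
m = 8424 > 0,  v_rel·d = 105 > 0  ⇒  inside

inside=yes margin=8424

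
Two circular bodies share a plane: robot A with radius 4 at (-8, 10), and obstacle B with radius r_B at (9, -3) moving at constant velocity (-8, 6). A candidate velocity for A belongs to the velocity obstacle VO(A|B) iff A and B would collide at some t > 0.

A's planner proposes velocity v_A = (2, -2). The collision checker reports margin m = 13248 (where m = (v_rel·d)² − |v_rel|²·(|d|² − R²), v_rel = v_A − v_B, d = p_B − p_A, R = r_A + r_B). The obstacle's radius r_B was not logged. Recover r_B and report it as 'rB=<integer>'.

m = 13248
d = (17, -13);  v_rel = (10, -8),  |v_rel|² = 164
v_rel×d = (10)·(-13) − (-8)·(17) = 6
since m = R²·164 − 6²:  R² = (36 + 13248) / 164 = 81
R = √81 = 9  ⇒  r_B = 9 − 4 = 5

rB=5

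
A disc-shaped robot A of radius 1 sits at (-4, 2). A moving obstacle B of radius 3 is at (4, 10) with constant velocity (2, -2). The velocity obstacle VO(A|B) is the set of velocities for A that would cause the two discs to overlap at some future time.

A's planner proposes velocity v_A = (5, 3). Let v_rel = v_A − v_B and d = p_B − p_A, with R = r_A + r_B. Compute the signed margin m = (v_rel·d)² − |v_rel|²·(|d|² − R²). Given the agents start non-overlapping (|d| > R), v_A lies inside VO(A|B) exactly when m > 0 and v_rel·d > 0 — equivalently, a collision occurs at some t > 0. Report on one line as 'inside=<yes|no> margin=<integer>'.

d = (8, 8),  |d|² = 128;  R = 1+3 = 4,  c = 128−4² = 112
v_rel = (3, 5),  |v_rel|² = 34;  v_rel·d = (3)·(8) + (5)·(8) = 64
34·t² − 128·t + 112 = 0  ⇒  m = 64² − 34·112 = 288
m = 288 > 0,  v_rel·d = 64 > 0  ⇒  inside

inside=yes margin=288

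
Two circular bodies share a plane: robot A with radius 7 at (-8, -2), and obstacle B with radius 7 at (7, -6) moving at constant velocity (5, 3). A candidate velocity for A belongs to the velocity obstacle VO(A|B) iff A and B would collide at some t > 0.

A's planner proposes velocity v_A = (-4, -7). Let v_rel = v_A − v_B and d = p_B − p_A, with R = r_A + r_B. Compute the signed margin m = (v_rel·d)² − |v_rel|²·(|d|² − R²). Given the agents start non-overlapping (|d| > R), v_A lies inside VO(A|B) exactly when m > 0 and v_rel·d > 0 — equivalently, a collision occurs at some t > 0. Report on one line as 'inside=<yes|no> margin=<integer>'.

d = (15, -4),  |d|² = 241;  R = 7+7 = 14,  c = 241−14² = 45
v_rel = (-9, -10),  |v_rel|² = 181;  v_rel·d = (-9)·(15) + (-10)·(-4) = -95
181·t² + 190·t + 45 = 0  ⇒  m = (-95)² − 181·45 = 880
m = 880 > 0,  v_rel·d = -95 < 0  ⇒  outside

inside=no margin=880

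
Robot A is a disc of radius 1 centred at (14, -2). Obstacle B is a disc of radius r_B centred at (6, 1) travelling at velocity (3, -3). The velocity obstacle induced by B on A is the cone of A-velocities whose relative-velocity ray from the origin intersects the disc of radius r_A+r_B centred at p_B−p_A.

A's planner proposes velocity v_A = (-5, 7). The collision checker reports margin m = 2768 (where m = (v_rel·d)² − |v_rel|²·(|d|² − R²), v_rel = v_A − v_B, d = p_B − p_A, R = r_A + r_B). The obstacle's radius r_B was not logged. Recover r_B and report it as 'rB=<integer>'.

m = 2768
d = (-8, 3);  v_rel = (-8, 10),  |v_rel|² = 164
v_rel×d = (-8)·(3) − (10)·(-8) = 56
since m = R²·164 − 56²:  R² = (3136 + 2768) / 164 = 36
R = √36 = 6  ⇒  r_B = 6 − 1 = 5

rB=5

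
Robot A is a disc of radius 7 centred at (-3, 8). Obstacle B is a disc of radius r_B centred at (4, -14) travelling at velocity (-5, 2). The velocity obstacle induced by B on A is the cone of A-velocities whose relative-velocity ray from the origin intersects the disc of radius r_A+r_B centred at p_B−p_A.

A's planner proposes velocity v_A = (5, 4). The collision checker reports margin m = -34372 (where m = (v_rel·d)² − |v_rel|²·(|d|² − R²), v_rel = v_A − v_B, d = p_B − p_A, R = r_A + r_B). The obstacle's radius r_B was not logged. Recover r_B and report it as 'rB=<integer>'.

m = -34372
d = (7, -22);  v_rel = (10, 2),  |v_rel|² = 104
v_rel×d = (10)·(-22) − (2)·(7) = -234
since m = R²·104 − (-234)²:  R² = (54756 + -34372) / 104 = 196
R = √196 = 14  ⇒  r_B = 14 − 7 = 7

rB=7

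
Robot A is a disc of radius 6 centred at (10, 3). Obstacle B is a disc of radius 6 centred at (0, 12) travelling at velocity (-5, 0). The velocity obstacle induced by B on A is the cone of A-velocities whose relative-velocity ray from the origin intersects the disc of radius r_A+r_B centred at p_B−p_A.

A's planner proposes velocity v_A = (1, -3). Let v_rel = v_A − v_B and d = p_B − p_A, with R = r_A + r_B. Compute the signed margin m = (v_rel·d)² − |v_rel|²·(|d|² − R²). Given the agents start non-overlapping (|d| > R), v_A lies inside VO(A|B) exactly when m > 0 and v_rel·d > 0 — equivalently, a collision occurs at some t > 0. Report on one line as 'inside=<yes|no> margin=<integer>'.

d = (-10, 9),  |d|² = 181;  R = 6+6 = 12,  c = 181−12² = 37
v_rel = (6, -3),  |v_rel|² = 45;  v_rel·d = (6)·(-10) + (-3)·(9) = -87
45·t² + 174·t + 37 = 0  ⇒  m = (-87)² − 45·37 = 5904
m = 5904 > 0,  v_rel·d = -87 < 0  ⇒  outside

inside=no margin=5904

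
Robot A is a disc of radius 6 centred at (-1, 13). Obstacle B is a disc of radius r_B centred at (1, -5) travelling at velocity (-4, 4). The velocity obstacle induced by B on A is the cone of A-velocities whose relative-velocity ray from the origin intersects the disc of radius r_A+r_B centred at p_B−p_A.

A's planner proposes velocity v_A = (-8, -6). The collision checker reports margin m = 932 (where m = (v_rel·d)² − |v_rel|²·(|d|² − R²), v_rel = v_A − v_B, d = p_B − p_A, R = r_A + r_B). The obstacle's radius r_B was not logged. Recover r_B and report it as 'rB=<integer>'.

m = 932
d = (2, -18);  v_rel = (-4, -10),  |v_rel|² = 116
v_rel×d = (-4)·(-18) − (-10)·(2) = 92
since m = R²·116 − 92²:  R² = (8464 + 932) / 116 = 81
R = √81 = 9  ⇒  r_B = 9 − 6 = 3

rB=3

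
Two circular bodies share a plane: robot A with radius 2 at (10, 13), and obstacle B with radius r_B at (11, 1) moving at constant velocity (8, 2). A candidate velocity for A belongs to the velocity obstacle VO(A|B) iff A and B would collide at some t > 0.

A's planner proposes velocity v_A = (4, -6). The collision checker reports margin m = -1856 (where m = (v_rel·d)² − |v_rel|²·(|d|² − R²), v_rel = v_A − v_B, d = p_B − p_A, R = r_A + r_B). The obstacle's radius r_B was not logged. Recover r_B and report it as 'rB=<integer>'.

m = -1856
d = (1, -12);  v_rel = (-4, -8),  |v_rel|² = 80
v_rel×d = (-4)·(-12) − (-8)·(1) = 56
since m = R²·80 − 56²:  R² = (3136 + -1856) / 80 = 16
R = √16 = 4  ⇒  r_B = 4 − 2 = 2

rB=2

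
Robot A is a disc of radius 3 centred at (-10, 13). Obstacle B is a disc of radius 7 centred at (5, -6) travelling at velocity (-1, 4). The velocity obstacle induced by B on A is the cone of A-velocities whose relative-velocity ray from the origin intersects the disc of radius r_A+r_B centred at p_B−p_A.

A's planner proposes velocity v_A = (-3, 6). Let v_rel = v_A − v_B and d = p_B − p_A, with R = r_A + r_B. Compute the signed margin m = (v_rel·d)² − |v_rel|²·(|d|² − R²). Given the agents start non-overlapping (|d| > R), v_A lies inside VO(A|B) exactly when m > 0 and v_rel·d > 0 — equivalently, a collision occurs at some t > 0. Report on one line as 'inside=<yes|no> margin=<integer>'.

d = (15, -19),  |d|² = 586;  R = 3+7 = 10,  c = 586−10² = 486
v_rel = (-2, 2),  |v_rel|² = 8;  v_rel·d = (-2)·(15) + (2)·(-19) = -68
8·t² + 136·t + 486 = 0  ⇒  m = (-68)² − 8·486 = 736
m = 736 > 0,  v_rel·d = -68 < 0  ⇒  outside

inside=no margin=736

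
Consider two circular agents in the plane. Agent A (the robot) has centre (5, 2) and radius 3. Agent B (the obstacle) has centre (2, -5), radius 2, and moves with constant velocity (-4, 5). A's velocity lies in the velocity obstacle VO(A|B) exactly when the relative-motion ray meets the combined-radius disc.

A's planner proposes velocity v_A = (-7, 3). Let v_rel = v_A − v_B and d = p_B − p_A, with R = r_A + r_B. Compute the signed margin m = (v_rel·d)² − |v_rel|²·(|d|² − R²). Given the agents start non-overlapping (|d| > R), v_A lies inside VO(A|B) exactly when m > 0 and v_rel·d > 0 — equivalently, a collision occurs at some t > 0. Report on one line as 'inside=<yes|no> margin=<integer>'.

d = (-3, -7),  |d|² = 58;  R = 3+2 = 5,  c = 58−5² = 33
v_rel = (-3, -2),  |v_rel|² = 13;  v_rel·d = (-3)·(-3) + (-2)·(-7) = 23
13·t² − 46·t + 33 = 0  ⇒  m = 23² − 13·33 = 100
m = 100 > 0,  v_rel·d = 23 > 0  ⇒  inside

inside=yes margin=100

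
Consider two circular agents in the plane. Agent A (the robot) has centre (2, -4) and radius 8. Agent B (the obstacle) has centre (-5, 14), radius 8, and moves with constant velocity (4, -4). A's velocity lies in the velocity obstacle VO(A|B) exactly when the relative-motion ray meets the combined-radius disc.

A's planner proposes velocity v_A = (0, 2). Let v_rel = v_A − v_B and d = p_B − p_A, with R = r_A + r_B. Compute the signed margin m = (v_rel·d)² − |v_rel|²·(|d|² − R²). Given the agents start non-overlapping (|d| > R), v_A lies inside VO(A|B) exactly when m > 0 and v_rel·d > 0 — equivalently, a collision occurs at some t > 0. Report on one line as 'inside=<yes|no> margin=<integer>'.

d = (-7, 18),  |d|² = 373;  R = 8+8 = 16,  c = 373−16² = 117
v_rel = (-4, 6),  |v_rel|² = 52;  v_rel·d = (-4)·(-7) + (6)·(18) = 136
52·t² − 272·t + 117 = 0  ⇒  m = 136² − 52·117 = 12412
m = 12412 > 0,  v_rel·d = 136 > 0  ⇒  inside

inside=yes margin=12412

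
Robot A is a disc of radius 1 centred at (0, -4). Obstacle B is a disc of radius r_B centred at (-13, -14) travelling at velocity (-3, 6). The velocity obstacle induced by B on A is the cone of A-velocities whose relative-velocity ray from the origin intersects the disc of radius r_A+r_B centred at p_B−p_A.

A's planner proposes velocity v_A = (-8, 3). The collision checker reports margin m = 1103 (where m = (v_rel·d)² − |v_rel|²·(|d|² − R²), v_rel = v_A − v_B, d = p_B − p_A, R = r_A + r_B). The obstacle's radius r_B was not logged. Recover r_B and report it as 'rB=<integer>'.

m = 1103
d = (-13, -10);  v_rel = (-5, -3),  |v_rel|² = 34
v_rel×d = (-5)·(-10) − (-3)·(-13) = 11
since m = R²·34 − 11²:  R² = (121 + 1103) / 34 = 36
R = √36 = 6  ⇒  r_B = 6 − 1 = 5

rB=5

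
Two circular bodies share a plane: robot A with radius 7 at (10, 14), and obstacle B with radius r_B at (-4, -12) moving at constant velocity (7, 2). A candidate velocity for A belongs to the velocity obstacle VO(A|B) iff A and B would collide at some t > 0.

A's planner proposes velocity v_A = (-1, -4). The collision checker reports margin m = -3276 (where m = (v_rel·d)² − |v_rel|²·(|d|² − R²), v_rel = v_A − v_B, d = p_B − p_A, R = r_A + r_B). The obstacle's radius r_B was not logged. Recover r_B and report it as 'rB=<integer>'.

m = -3276
d = (-14, -26);  v_rel = (-8, -6),  |v_rel|² = 100
v_rel×d = (-8)·(-26) − (-6)·(-14) = 124
since m = R²·100 − 124²:  R² = (15376 + -3276) / 100 = 121
R = √121 = 11  ⇒  r_B = 11 − 7 = 4

rB=4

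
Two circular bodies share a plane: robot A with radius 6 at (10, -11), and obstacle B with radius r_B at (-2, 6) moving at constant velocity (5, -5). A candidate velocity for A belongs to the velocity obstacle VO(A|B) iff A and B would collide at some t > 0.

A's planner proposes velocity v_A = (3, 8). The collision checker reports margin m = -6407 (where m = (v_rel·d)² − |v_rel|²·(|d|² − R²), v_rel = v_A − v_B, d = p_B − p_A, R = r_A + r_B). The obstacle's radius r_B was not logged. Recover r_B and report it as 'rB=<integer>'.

m = -6407
d = (-12, 17);  v_rel = (-2, 13),  |v_rel|² = 173
v_rel×d = (-2)·(17) − (13)·(-12) = 122
since m = R²·173 − 122²:  R² = (14884 + -6407) / 173 = 49
R = √49 = 7  ⇒  r_B = 7 − 6 = 1

rB=1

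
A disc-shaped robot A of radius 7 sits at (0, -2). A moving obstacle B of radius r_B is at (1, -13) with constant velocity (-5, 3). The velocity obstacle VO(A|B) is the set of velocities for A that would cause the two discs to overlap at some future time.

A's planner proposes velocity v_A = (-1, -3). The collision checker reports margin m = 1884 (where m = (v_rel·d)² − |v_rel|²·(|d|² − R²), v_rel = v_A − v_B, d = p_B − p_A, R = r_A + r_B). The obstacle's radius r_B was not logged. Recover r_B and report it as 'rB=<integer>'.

m = 1884
d = (1, -11);  v_rel = (4, -6),  |v_rel|² = 52
v_rel×d = (4)·(-11) − (-6)·(1) = -38
since m = R²·52 − (-38)²:  R² = (1444 + 1884) / 52 = 64
R = √64 = 8  ⇒  r_B = 8 − 7 = 1

rB=1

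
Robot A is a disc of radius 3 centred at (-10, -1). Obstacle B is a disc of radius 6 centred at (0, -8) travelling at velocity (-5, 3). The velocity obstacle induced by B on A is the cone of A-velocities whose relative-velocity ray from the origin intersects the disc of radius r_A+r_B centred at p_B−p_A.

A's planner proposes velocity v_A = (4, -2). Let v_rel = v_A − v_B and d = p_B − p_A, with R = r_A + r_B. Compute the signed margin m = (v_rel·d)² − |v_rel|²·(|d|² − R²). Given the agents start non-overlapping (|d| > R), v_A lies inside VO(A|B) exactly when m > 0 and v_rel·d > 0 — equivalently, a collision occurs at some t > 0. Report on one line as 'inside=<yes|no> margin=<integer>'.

d = (10, -7),  |d|² = 149;  R = 3+6 = 9,  c = 149−9² = 68
v_rel = (9, -5),  |v_rel|² = 106;  v_rel·d = (9)·(10) + (-5)·(-7) = 125
106·t² − 250·t + 68 = 0  ⇒  m = 125² − 106·68 = 8417
m = 8417 > 0,  v_rel·d = 125 > 0  ⇒  inside

inside=yes margin=8417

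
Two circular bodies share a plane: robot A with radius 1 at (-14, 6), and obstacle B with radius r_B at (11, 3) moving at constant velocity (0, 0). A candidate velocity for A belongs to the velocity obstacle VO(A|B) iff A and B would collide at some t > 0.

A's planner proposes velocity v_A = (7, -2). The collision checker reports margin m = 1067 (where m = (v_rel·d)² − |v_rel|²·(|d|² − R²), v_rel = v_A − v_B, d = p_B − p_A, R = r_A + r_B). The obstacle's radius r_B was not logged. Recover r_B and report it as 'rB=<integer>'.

m = 1067
d = (25, -3);  v_rel = (7, -2),  |v_rel|² = 53
v_rel×d = (7)·(-3) − (-2)·(25) = 29
since m = R²·53 − 29²:  R² = (841 + 1067) / 53 = 36
R = √36 = 6  ⇒  r_B = 6 − 1 = 5

rB=5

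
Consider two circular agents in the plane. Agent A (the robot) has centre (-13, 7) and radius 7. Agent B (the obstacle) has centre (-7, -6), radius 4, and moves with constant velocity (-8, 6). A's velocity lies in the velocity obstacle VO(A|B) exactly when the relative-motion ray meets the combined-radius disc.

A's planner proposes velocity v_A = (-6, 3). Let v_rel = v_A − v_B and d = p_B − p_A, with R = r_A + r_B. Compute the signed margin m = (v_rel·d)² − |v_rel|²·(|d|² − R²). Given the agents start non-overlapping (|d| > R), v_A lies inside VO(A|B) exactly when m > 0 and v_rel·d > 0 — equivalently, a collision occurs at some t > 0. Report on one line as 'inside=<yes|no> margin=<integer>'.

d = (6, -13),  |d|² = 205;  R = 7+4 = 11,  c = 205−11² = 84
v_rel = (2, -3),  |v_rel|² = 13;  v_rel·d = (2)·(6) + (-3)·(-13) = 51
13·t² − 102·t + 84 = 0  ⇒  m = 51² − 13·84 = 1509
m = 1509 > 0,  v_rel·d = 51 > 0  ⇒  inside

inside=yes margin=1509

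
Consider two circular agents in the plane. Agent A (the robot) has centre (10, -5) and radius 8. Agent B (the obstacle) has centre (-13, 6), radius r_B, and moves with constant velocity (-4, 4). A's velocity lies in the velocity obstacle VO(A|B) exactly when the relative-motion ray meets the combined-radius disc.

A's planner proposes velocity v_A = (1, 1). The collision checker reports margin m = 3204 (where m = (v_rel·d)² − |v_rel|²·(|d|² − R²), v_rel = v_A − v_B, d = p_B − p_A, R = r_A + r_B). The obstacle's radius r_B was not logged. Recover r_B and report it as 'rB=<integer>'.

m = 3204
d = (-23, 11);  v_rel = (5, -3),  |v_rel|² = 34
v_rel×d = (5)·(11) − (-3)·(-23) = -14
since m = R²·34 − (-14)²:  R² = (196 + 3204) / 34 = 100
R = √100 = 10  ⇒  r_B = 10 − 8 = 2

rB=2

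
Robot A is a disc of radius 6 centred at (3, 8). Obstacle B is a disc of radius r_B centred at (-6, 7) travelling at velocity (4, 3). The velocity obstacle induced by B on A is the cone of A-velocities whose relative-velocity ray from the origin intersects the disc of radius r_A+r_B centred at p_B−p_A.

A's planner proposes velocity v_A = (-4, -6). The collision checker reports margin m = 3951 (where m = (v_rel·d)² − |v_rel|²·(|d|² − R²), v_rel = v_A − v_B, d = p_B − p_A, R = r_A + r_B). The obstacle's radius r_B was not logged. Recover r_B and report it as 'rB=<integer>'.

m = 3951
d = (-9, -1);  v_rel = (-8, -9),  |v_rel|² = 145
v_rel×d = (-8)·(-1) − (-9)·(-9) = -73
since m = R²·145 − (-73)²:  R² = (5329 + 3951) / 145 = 64
R = √64 = 8  ⇒  r_B = 8 − 6 = 2

rB=2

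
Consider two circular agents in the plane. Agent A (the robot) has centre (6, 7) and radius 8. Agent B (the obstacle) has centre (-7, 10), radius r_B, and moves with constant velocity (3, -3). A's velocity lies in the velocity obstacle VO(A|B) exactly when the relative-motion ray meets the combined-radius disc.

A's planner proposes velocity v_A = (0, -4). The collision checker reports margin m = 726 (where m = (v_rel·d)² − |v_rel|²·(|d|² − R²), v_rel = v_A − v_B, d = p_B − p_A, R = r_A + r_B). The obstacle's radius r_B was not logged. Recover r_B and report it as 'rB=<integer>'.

m = 726
d = (-13, 3);  v_rel = (-3, -1),  |v_rel|² = 10
v_rel×d = (-3)·(3) − (-1)·(-13) = -22
since m = R²·10 − (-22)²:  R² = (484 + 726) / 10 = 121
R = √121 = 11  ⇒  r_B = 11 − 8 = 3

rB=3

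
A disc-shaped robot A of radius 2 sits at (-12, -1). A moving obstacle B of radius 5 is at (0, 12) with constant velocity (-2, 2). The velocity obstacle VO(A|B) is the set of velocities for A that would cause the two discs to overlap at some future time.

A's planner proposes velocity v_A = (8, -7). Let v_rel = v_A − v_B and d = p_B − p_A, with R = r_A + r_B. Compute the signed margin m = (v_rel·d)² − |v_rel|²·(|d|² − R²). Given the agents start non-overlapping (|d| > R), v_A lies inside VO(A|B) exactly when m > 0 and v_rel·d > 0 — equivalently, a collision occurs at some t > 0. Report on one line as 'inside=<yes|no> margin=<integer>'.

d = (12, 13),  |d|² = 313;  R = 2+5 = 7,  c = 313−7² = 264
v_rel = (10, -9),  |v_rel|² = 181;  v_rel·d = (10)·(12) + (-9)·(13) = 3
181·t² − 6·t + 264 = 0  ⇒  m = 3² − 181·264 = -47775
m = -47775 < 0,  v_rel·d = 3 > 0  ⇒  outside

inside=no margin=-47775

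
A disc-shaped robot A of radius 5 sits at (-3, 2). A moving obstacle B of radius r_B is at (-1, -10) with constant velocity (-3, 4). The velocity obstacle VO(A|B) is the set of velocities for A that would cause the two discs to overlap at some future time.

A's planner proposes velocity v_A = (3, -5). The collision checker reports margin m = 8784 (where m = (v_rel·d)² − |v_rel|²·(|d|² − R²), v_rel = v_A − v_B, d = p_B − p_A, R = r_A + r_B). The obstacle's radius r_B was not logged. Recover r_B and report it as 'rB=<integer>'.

m = 8784
d = (2, -12);  v_rel = (6, -9),  |v_rel|² = 117
v_rel×d = (6)·(-12) − (-9)·(2) = -54
since m = R²·117 − (-54)²:  R² = (2916 + 8784) / 117 = 100
R = √100 = 10  ⇒  r_B = 10 − 5 = 5

rB=5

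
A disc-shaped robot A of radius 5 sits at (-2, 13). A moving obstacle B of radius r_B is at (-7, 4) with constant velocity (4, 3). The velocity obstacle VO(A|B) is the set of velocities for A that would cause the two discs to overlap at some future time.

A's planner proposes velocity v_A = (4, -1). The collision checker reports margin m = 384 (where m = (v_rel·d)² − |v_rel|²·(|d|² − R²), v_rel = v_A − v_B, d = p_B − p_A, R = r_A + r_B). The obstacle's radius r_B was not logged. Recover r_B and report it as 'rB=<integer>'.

m = 384
d = (-5, -9);  v_rel = (0, -4),  |v_rel|² = 16
v_rel×d = (0)·(-9) − (-4)·(-5) = -20
since m = R²·16 − (-20)²:  R² = (400 + 384) / 16 = 49
R = √49 = 7  ⇒  r_B = 7 − 5 = 2

rB=2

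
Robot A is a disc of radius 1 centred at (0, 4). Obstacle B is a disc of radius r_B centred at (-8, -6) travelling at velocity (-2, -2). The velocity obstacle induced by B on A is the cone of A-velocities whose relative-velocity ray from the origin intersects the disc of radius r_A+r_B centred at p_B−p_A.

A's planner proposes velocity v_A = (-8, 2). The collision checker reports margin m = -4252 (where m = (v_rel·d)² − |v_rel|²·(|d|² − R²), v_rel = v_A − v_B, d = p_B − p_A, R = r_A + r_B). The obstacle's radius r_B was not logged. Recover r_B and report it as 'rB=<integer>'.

m = -4252
d = (-8, -10);  v_rel = (-6, 4),  |v_rel|² = 52
v_rel×d = (-6)·(-10) − (4)·(-8) = 92
since m = R²·52 − 92²:  R² = (8464 + -4252) / 52 = 81
R = √81 = 9  ⇒  r_B = 9 − 1 = 8

rB=8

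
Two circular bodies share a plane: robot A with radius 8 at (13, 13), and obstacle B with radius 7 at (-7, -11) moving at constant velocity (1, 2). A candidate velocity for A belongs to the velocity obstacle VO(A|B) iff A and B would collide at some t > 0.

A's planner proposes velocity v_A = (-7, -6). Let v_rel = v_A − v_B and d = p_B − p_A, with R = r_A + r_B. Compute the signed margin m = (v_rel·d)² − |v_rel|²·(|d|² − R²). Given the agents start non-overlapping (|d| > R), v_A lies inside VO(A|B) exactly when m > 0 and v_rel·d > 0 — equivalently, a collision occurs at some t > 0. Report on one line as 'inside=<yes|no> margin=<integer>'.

d = (-20, -24),  |d|² = 976;  R = 8+7 = 15,  c = 976−15² = 751
v_rel = (-8, -8),  |v_rel|² = 128;  v_rel·d = (-8)·(-20) + (-8)·(-24) = 352
128·t² − 704·t + 751 = 0  ⇒  m = 352² − 128·751 = 27776
m = 27776 > 0,  v_rel·d = 352 > 0  ⇒  inside

inside=yes margin=27776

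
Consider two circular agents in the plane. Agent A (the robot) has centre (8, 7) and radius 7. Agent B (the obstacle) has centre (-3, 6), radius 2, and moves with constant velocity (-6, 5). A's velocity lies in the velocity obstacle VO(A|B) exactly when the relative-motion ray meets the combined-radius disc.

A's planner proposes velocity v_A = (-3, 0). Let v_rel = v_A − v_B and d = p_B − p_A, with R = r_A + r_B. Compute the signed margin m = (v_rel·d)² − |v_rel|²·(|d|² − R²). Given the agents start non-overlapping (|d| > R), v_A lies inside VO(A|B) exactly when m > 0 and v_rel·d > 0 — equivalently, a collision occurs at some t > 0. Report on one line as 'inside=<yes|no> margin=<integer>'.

d = (-11, -1),  |d|² = 122;  R = 7+2 = 9,  c = 122−9² = 41
v_rel = (3, -5),  |v_rel|² = 34;  v_rel·d = (3)·(-11) + (-5)·(-1) = -28
34·t² + 56·t + 41 = 0  ⇒  m = (-28)² − 34·41 = -610
m = -610 < 0,  v_rel·d = -28 < 0  ⇒  outside

inside=no margin=-610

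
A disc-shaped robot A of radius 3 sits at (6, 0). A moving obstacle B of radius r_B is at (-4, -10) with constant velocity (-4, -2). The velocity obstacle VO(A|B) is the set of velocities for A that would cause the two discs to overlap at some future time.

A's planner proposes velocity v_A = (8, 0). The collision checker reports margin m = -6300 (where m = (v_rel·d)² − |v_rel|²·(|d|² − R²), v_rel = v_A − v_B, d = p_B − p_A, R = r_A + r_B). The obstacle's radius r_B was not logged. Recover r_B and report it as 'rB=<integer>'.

m = -6300
d = (-10, -10);  v_rel = (12, 2),  |v_rel|² = 148
v_rel×d = (12)·(-10) − (2)·(-10) = -100
since m = R²·148 − (-100)²:  R² = (10000 + -6300) / 148 = 25
R = √25 = 5  ⇒  r_B = 5 − 3 = 2

rB=2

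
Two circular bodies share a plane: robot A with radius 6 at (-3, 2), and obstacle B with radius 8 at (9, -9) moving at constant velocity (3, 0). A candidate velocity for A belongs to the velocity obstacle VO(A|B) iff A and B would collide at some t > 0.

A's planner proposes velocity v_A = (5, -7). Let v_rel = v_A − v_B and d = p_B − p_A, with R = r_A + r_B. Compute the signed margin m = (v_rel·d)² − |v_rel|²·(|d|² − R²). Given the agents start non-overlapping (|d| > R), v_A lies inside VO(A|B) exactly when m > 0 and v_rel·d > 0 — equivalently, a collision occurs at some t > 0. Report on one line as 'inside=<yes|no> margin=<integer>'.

d = (12, -11),  |d|² = 265;  R = 6+8 = 14,  c = 265−14² = 69
v_rel = (2, -7),  |v_rel|² = 53;  v_rel·d = (2)·(12) + (-7)·(-11) = 101
53·t² − 202·t + 69 = 0  ⇒  m = 101² − 53·69 = 6544
m = 6544 > 0,  v_rel·d = 101 > 0  ⇒  inside

inside=yes margin=6544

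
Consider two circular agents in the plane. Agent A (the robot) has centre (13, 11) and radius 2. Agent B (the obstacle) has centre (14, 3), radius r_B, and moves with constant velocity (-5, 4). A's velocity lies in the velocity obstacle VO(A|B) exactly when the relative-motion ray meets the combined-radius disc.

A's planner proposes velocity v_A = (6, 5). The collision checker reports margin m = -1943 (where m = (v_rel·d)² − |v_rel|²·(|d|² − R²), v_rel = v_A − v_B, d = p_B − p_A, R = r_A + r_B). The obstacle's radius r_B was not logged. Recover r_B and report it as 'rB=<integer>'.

m = -1943
d = (1, -8);  v_rel = (11, 1),  |v_rel|² = 122
v_rel×d = (11)·(-8) − (1)·(1) = -89
since m = R²·122 − (-89)²:  R² = (7921 + -1943) / 122 = 49
R = √49 = 7  ⇒  r_B = 7 − 2 = 5

rB=5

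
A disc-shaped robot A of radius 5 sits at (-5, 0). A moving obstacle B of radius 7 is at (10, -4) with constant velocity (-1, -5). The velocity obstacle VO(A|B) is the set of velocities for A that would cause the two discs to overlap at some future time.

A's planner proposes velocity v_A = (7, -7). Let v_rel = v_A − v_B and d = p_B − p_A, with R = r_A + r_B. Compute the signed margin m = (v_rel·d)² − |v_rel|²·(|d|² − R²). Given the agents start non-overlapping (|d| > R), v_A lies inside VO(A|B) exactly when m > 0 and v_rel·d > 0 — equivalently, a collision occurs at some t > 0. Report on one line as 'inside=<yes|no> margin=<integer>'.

d = (15, -4),  |d|² = 241;  R = 5+7 = 12,  c = 241−12² = 97
v_rel = (8, -2),  |v_rel|² = 68;  v_rel·d = (8)·(15) + (-2)·(-4) = 128
68·t² − 256·t + 97 = 0  ⇒  m = 128² − 68·97 = 9788
m = 9788 > 0,  v_rel·d = 128 > 0  ⇒  inside

inside=yes margin=9788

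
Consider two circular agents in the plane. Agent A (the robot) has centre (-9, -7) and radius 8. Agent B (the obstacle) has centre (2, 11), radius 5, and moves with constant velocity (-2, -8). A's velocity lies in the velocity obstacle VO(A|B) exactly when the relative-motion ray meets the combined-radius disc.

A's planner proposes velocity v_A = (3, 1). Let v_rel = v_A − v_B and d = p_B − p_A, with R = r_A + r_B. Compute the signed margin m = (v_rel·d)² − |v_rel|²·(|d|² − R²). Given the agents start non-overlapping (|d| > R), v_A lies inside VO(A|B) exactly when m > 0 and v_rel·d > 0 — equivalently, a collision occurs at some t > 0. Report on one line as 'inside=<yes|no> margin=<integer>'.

d = (11, 18),  |d|² = 445;  R = 8+5 = 13,  c = 445−13² = 276
v_rel = (5, 9),  |v_rel|² = 106;  v_rel·d = (5)·(11) + (9)·(18) = 217
106·t² − 434·t + 276 = 0  ⇒  m = 217² − 106·276 = 17833
m = 17833 > 0,  v_rel·d = 217 > 0  ⇒  inside

inside=yes margin=17833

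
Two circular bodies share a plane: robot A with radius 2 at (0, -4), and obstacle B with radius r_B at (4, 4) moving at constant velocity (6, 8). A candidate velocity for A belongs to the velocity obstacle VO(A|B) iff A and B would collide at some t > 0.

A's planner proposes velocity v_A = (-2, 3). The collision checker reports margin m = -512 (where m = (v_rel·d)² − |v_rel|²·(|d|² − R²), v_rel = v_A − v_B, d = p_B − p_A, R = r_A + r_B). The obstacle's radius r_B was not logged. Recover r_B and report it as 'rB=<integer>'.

m = -512
d = (4, 8);  v_rel = (-8, -5),  |v_rel|² = 89
v_rel×d = (-8)·(8) − (-5)·(4) = -44
since m = R²·89 − (-44)²:  R² = (1936 + -512) / 89 = 16
R = √16 = 4  ⇒  r_B = 4 − 2 = 2

rB=2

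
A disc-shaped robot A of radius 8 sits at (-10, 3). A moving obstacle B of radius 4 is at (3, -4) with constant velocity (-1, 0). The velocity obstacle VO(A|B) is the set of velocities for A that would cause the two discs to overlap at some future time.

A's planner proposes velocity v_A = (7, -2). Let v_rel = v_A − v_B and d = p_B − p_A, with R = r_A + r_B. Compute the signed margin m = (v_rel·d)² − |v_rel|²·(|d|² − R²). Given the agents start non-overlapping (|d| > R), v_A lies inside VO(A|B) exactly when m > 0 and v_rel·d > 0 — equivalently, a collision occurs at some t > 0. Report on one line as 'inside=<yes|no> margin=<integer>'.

d = (13, -7),  |d|² = 218;  R = 8+4 = 12,  c = 218−12² = 74
v_rel = (8, -2),  |v_rel|² = 68;  v_rel·d = (8)·(13) + (-2)·(-7) = 118
68·t² − 236·t + 74 = 0  ⇒  m = 118² − 68·74 = 8892
m = 8892 > 0,  v_rel·d = 118 > 0  ⇒  inside

inside=yes margin=8892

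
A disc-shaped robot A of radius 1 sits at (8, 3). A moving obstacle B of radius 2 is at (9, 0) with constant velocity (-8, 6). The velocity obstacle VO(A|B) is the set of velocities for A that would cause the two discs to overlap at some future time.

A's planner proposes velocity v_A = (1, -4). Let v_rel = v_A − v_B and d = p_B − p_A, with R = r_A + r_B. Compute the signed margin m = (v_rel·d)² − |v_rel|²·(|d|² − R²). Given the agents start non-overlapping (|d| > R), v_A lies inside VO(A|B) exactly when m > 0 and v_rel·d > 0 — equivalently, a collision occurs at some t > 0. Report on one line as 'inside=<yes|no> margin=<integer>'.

d = (1, -3),  |d|² = 10;  R = 1+2 = 3,  c = 10−3² = 1
v_rel = (9, -10),  |v_rel|² = 181;  v_rel·d = (9)·(1) + (-10)·(-3) = 39
181·t² − 78·t + 1 = 0  ⇒  m = 39² − 181·1 = 1340
m = 1340 > 0,  v_rel·d = 39 > 0  ⇒  inside

inside=yes margin=1340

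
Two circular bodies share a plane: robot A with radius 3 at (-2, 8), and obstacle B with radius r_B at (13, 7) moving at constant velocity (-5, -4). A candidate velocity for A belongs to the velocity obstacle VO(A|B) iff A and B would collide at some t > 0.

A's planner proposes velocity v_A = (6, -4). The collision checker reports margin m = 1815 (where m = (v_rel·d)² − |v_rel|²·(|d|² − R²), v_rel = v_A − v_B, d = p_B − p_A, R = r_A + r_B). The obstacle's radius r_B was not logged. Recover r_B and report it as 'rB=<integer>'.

m = 1815
d = (15, -1);  v_rel = (11, 0),  |v_rel|² = 121
v_rel×d = (11)·(-1) − (0)·(15) = -11
since m = R²·121 − (-11)²:  R² = (121 + 1815) / 121 = 16
R = √16 = 4  ⇒  r_B = 4 − 3 = 1

rB=1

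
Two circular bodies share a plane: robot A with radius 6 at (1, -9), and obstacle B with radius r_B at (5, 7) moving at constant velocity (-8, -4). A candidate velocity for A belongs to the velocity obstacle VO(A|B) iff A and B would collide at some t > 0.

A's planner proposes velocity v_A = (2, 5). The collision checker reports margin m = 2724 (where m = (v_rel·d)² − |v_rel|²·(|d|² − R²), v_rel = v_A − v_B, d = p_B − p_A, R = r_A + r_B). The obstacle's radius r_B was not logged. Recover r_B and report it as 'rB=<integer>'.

m = 2724
d = (4, 16);  v_rel = (10, 9),  |v_rel|² = 181
v_rel×d = (10)·(16) − (9)·(4) = 124
since m = R²·181 − 124²:  R² = (15376 + 2724) / 181 = 100
R = √100 = 10  ⇒  r_B = 10 − 6 = 4

rB=4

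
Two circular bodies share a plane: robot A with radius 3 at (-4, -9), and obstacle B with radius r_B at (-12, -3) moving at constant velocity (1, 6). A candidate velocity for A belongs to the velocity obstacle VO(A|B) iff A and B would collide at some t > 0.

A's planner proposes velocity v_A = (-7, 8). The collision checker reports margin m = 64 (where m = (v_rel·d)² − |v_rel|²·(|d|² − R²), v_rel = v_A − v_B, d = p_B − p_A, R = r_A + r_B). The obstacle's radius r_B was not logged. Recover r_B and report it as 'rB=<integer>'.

m = 64
d = (-8, 6);  v_rel = (-8, 2),  |v_rel|² = 68
v_rel×d = (-8)·(6) − (2)·(-8) = -32
since m = R²·68 − (-32)²:  R² = (1024 + 64) / 68 = 16
R = √16 = 4  ⇒  r_B = 4 − 3 = 1

rB=1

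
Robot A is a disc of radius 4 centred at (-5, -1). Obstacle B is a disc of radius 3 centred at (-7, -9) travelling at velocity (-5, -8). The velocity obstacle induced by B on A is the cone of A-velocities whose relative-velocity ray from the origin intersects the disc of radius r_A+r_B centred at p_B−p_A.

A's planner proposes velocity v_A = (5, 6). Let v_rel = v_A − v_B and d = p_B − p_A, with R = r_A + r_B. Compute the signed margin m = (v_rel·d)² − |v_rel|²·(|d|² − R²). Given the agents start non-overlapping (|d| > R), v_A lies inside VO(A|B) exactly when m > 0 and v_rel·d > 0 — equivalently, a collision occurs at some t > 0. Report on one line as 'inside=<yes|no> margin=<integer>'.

d = (-2, -8),  |d|² = 68;  R = 4+3 = 7,  c = 68−7² = 19
v_rel = (10, 14),  |v_rel|² = 296;  v_rel·d = (10)·(-2) + (14)·(-8) = -132
296·t² + 264·t + 19 = 0  ⇒  m = (-132)² − 296·19 = 11800
m = 11800 > 0,  v_rel·d = -132 < 0  ⇒  outside

inside=no margin=11800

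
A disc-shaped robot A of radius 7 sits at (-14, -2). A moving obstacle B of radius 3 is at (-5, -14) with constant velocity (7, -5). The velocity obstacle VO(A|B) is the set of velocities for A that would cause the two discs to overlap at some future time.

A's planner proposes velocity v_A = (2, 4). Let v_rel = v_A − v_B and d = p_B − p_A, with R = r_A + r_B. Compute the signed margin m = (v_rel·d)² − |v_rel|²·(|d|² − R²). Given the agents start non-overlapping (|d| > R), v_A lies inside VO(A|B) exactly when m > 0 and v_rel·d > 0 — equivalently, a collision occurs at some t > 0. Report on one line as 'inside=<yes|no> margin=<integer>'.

d = (9, -12),  |d|² = 225;  R = 7+3 = 10,  c = 225−10² = 125
v_rel = (-5, 9),  |v_rel|² = 106;  v_rel·d = (-5)·(9) + (9)·(-12) = -153
106·t² + 306·t + 125 = 0  ⇒  m = (-153)² − 106·125 = 10159
m = 10159 > 0,  v_rel·d = -153 < 0  ⇒  outside

inside=no margin=10159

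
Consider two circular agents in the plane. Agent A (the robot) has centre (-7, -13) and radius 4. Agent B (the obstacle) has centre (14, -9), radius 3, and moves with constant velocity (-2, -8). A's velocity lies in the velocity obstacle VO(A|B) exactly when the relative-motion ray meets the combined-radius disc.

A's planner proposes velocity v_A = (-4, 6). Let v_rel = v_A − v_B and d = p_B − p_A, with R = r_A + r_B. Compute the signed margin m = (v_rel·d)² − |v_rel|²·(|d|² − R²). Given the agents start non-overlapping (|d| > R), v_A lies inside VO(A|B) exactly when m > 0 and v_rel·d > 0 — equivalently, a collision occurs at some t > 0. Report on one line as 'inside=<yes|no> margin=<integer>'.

d = (21, 4),  |d|² = 457;  R = 4+3 = 7,  c = 457−7² = 408
v_rel = (-2, 14),  |v_rel|² = 200;  v_rel·d = (-2)·(21) + (14)·(4) = 14
200·t² − 28·t + 408 = 0  ⇒  m = 14² − 200·408 = -81404
m = -81404 < 0,  v_rel·d = 14 > 0  ⇒  outside

inside=no margin=-81404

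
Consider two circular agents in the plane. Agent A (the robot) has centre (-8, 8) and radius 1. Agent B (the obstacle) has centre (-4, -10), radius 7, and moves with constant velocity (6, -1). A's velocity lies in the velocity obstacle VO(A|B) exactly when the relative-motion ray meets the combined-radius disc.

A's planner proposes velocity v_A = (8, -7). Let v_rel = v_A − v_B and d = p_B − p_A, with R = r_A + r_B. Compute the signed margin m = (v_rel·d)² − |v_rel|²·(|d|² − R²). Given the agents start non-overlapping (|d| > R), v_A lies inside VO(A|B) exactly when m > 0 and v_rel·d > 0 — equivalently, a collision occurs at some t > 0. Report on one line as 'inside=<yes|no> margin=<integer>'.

d = (4, -18),  |d|² = 340;  R = 1+7 = 8,  c = 340−8² = 276
v_rel = (2, -6),  |v_rel|² = 40;  v_rel·d = (2)·(4) + (-6)·(-18) = 116
40·t² − 232·t + 276 = 0  ⇒  m = 116² − 40·276 = 2416
m = 2416 > 0,  v_rel·d = 116 > 0  ⇒  inside

inside=yes margin=2416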